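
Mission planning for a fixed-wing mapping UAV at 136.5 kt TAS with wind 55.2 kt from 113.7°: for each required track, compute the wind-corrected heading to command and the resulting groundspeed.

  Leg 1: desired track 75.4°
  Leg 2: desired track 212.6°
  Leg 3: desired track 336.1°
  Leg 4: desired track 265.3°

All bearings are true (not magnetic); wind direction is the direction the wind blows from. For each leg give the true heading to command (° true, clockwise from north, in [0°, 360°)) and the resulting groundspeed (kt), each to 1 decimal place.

Leg 1: desired track 75.4°; wind correction +14.5° → command heading 89.9°, groundspeed 88.8 kt
Leg 2: desired track 212.6°; wind correction -23.5° → command heading 189.1°, groundspeed 133.7 kt
Leg 3: desired track 336.1°; wind correction +15.8° → command heading 351.9°, groundspeed 172.1 kt
Leg 4: desired track 265.3°; wind correction -11.1° → command heading 254.2°, groundspeed 182.5 kt

Leg 1: heading=89.9°, groundspeed=88.8 kt
Leg 2: heading=189.1°, groundspeed=133.7 kt
Leg 3: heading=351.9°, groundspeed=172.1 kt
Leg 4: heading=254.2°, groundspeed=182.5 kt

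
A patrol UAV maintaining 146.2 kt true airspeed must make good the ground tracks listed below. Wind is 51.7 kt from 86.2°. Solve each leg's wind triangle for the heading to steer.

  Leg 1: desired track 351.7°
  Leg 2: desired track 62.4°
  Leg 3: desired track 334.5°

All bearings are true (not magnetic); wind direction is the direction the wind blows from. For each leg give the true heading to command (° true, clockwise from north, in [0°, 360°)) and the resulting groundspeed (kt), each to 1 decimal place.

Leg 1: heading=12.3°, groundspeed=140.9 kt
Leg 2: heading=70.6°, groundspeed=97.4 kt
Leg 3: heading=353.7°, groundspeed=157.2 kt

Leg 1: desired track 351.7°; wind correction +20.6° → command heading 12.3°, groundspeed 140.9 kt
Leg 2: desired track 62.4°; wind correction +8.2° → command heading 70.6°, groundspeed 97.4 kt
Leg 3: desired track 334.5°; wind correction +19.2° → command heading 353.7°, groundspeed 157.2 kt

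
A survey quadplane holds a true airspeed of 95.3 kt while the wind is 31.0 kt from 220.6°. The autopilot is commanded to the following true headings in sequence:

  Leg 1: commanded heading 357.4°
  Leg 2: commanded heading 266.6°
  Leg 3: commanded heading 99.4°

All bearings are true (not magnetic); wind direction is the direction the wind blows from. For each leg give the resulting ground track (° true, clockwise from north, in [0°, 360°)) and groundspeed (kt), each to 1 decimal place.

Leg 1: heading 357.4°; drift +10.2° → track 7.6°, groundspeed 119.8 kt
Leg 2: heading 266.6°; drift +16.8° → track 283.4°, groundspeed 77.1 kt
Leg 3: heading 99.4°; drift -13.4° → track 86.0°, groundspeed 114.5 kt

Leg 1: track=7.6°, groundspeed=119.8 kt
Leg 2: track=283.4°, groundspeed=77.1 kt
Leg 3: track=86.0°, groundspeed=114.5 kt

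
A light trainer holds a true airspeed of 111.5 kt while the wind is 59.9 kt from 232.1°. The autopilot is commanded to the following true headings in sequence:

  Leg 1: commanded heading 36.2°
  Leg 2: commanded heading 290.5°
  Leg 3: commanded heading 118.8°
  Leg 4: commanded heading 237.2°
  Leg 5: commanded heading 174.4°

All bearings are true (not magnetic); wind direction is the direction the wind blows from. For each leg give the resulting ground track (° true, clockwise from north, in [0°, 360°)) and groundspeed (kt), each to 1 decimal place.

Leg 1: heading 36.2°; drift +5.5° → track 41.7°, groundspeed 169.9 kt
Leg 2: heading 290.5°; drift +32.5° → track 323.0°, groundspeed 95.0 kt
Leg 3: heading 118.8°; drift -22.1° → track 96.7°, groundspeed 146.0 kt
Leg 4: heading 237.2°; drift +5.9° → track 243.1°, groundspeed 52.1 kt
Leg 5: heading 174.4°; drift -32.5° → track 141.9°, groundspeed 94.2 kt

Leg 1: track=41.7°, groundspeed=169.9 kt
Leg 2: track=323.0°, groundspeed=95.0 kt
Leg 3: track=96.7°, groundspeed=146.0 kt
Leg 4: track=243.1°, groundspeed=52.1 kt
Leg 5: track=141.9°, groundspeed=94.2 kt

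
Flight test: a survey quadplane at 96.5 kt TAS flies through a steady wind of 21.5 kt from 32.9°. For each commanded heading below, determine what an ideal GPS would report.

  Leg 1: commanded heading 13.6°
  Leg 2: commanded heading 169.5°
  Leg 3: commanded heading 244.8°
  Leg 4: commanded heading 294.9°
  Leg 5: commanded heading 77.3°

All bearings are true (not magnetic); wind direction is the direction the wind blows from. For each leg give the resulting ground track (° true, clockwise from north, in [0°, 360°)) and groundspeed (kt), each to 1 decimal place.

Leg 1: heading 13.6°; drift -5.3° → track 8.3°, groundspeed 76.5 kt
Leg 2: heading 169.5°; drift +7.5° → track 177.0°, groundspeed 113.1 kt
Leg 3: heading 244.8°; drift -5.7° → track 239.1°, groundspeed 115.3 kt
Leg 4: heading 294.9°; drift -12.1° → track 282.8°, groundspeed 101.7 kt
Leg 5: heading 77.3°; drift +10.5° → track 87.8°, groundspeed 82.5 kt

Leg 1: track=8.3°, groundspeed=76.5 kt
Leg 2: track=177.0°, groundspeed=113.1 kt
Leg 3: track=239.1°, groundspeed=115.3 kt
Leg 4: track=282.8°, groundspeed=101.7 kt
Leg 5: track=87.8°, groundspeed=82.5 kt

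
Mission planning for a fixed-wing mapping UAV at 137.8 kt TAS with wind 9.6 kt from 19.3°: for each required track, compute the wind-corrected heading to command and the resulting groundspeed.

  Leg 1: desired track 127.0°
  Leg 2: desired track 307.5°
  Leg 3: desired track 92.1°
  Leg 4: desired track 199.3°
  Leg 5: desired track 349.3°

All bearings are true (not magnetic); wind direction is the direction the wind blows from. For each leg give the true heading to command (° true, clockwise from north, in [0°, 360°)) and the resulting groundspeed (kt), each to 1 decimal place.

Leg 1: heading=123.2°, groundspeed=140.4 kt
Leg 2: heading=311.3°, groundspeed=134.5 kt
Leg 3: heading=88.3°, groundspeed=134.7 kt
Leg 4: heading=199.3°, groundspeed=147.4 kt
Leg 5: heading=351.3°, groundspeed=129.4 kt

Leg 1: desired track 127.0°; wind correction -3.8° → command heading 123.2°, groundspeed 140.4 kt
Leg 2: desired track 307.5°; wind correction +3.8° → command heading 311.3°, groundspeed 134.5 kt
Leg 3: desired track 92.1°; wind correction -3.8° → command heading 88.3°, groundspeed 134.7 kt
Leg 4: desired track 199.3°; wind correction +0.0° → command heading 199.3°, groundspeed 147.4 kt
Leg 5: desired track 349.3°; wind correction +2.0° → command heading 351.3°, groundspeed 129.4 kt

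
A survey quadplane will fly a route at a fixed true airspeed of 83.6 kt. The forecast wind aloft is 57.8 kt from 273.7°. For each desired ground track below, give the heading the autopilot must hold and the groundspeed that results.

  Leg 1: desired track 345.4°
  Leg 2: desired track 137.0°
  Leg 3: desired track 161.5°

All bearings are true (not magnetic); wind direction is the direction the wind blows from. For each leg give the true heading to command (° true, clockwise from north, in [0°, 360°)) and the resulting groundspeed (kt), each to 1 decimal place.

Leg 1: heading=304.4°, groundspeed=44.9 kt
Leg 2: heading=165.3°, groundspeed=115.7 kt
Leg 3: heading=201.3°, groundspeed=86.1 kt

Leg 1: desired track 345.4°; wind correction -41.0° → command heading 304.4°, groundspeed 44.9 kt
Leg 2: desired track 137.0°; wind correction +28.3° → command heading 165.3°, groundspeed 115.7 kt
Leg 3: desired track 161.5°; wind correction +39.8° → command heading 201.3°, groundspeed 86.1 kt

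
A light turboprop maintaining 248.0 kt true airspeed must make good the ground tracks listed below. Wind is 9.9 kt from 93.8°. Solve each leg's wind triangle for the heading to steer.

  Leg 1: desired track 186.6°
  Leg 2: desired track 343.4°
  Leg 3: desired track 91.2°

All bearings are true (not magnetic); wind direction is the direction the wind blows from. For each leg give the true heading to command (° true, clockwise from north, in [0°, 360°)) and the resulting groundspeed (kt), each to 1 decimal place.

Leg 1: heading=184.3°, groundspeed=248.3 kt
Leg 2: heading=345.5°, groundspeed=251.3 kt
Leg 3: heading=91.3°, groundspeed=238.1 kt

Leg 1: desired track 186.6°; wind correction -2.3° → command heading 184.3°, groundspeed 248.3 kt
Leg 2: desired track 343.4°; wind correction +2.1° → command heading 345.5°, groundspeed 251.3 kt
Leg 3: desired track 91.2°; wind correction +0.1° → command heading 91.3°, groundspeed 238.1 kt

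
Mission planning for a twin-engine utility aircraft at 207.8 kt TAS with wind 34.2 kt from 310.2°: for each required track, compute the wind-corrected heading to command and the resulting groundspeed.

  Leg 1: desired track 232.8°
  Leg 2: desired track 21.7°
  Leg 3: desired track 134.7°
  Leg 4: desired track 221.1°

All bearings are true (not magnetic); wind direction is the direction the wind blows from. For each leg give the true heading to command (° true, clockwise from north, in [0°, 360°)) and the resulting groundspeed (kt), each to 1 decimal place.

Leg 1: desired track 232.8°; wind correction +9.2° → command heading 242.0°, groundspeed 197.6 kt
Leg 2: desired track 21.7°; wind correction -9.0° → command heading 12.7°, groundspeed 194.4 kt
Leg 3: desired track 134.7°; wind correction +0.7° → command heading 135.4°, groundspeed 241.9 kt
Leg 4: desired track 221.1°; wind correction +9.5° → command heading 230.6°, groundspeed 204.4 kt

Leg 1: heading=242.0°, groundspeed=197.6 kt
Leg 2: heading=12.7°, groundspeed=194.4 kt
Leg 3: heading=135.4°, groundspeed=241.9 kt
Leg 4: heading=230.6°, groundspeed=204.4 kt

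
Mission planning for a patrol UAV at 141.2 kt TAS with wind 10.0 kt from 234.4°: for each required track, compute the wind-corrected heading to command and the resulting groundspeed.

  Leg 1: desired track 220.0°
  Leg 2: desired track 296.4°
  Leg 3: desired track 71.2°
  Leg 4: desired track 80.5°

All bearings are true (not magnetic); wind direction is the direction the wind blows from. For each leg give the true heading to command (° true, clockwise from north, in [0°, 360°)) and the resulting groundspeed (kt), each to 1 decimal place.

Leg 1: heading=221.0°, groundspeed=131.5 kt
Leg 2: heading=292.8°, groundspeed=136.2 kt
Leg 3: heading=72.4°, groundspeed=150.7 kt
Leg 4: heading=82.3°, groundspeed=150.1 kt

Leg 1: desired track 220.0°; wind correction +1.0° → command heading 221.0°, groundspeed 131.5 kt
Leg 2: desired track 296.4°; wind correction -3.6° → command heading 292.8°, groundspeed 136.2 kt
Leg 3: desired track 71.2°; wind correction +1.2° → command heading 72.4°, groundspeed 150.7 kt
Leg 4: desired track 80.5°; wind correction +1.8° → command heading 82.3°, groundspeed 150.1 kt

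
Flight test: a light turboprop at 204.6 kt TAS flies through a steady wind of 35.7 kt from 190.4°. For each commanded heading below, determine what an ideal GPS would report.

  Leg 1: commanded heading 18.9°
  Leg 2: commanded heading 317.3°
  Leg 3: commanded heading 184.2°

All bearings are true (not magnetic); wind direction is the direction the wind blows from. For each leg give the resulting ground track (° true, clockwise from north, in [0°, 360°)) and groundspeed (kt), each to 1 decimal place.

Leg 1: track=17.6°, groundspeed=240.0 kt
Leg 2: track=324.5°, groundspeed=227.8 kt
Leg 3: track=182.9°, groundspeed=169.2 kt

Leg 1: heading 18.9°; drift -1.3° → track 17.6°, groundspeed 240.0 kt
Leg 2: heading 317.3°; drift +7.2° → track 324.5°, groundspeed 227.8 kt
Leg 3: heading 184.2°; drift -1.3° → track 182.9°, groundspeed 169.2 kt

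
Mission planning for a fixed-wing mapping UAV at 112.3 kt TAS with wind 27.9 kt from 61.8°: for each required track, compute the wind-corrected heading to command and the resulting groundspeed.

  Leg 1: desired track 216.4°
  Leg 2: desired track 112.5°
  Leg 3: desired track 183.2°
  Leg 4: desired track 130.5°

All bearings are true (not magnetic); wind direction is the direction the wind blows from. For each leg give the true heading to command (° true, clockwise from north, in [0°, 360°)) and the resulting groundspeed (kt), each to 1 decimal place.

Leg 1: heading=210.3°, groundspeed=136.9 kt
Leg 2: heading=101.4°, groundspeed=92.5 kt
Leg 3: heading=171.0°, groundspeed=124.3 kt
Leg 4: heading=117.1°, groundspeed=99.1 kt

Leg 1: desired track 216.4°; wind correction -6.1° → command heading 210.3°, groundspeed 136.9 kt
Leg 2: desired track 112.5°; wind correction -11.1° → command heading 101.4°, groundspeed 92.5 kt
Leg 3: desired track 183.2°; wind correction -12.2° → command heading 171.0°, groundspeed 124.3 kt
Leg 4: desired track 130.5°; wind correction -13.4° → command heading 117.1°, groundspeed 99.1 kt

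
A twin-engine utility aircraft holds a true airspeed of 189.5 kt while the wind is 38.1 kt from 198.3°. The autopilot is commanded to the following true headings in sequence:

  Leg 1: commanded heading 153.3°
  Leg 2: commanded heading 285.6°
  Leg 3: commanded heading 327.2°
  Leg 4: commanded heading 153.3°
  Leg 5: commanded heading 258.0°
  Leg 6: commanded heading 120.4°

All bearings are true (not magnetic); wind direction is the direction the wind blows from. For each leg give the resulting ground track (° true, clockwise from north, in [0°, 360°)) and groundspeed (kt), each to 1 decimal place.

Leg 1: track=143.9°, groundspeed=164.8 kt
Leg 2: track=297.1°, groundspeed=191.5 kt
Leg 3: track=335.1°, groundspeed=215.5 kt
Leg 4: track=143.9°, groundspeed=164.8 kt
Leg 5: track=268.9°, groundspeed=173.4 kt
Leg 6: track=108.8°, groundspeed=185.3 kt

Leg 1: heading 153.3°; drift -9.4° → track 143.9°, groundspeed 164.8 kt
Leg 2: heading 285.6°; drift +11.5° → track 297.1°, groundspeed 191.5 kt
Leg 3: heading 327.2°; drift +7.9° → track 335.1°, groundspeed 215.5 kt
Leg 4: heading 153.3°; drift -9.4° → track 143.9°, groundspeed 164.8 kt
Leg 5: heading 258.0°; drift +10.9° → track 268.9°, groundspeed 173.4 kt
Leg 6: heading 120.4°; drift -11.6° → track 108.8°, groundspeed 185.3 kt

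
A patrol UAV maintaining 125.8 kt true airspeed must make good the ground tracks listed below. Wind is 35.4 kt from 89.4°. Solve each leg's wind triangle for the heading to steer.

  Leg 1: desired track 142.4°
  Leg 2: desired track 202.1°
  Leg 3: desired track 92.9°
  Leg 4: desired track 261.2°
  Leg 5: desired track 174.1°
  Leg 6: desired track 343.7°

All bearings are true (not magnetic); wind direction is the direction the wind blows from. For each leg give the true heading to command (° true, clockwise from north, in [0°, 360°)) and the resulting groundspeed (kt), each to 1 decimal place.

Leg 1: desired track 142.4°; wind correction -13.0° → command heading 129.4°, groundspeed 101.3 kt
Leg 2: desired track 202.1°; wind correction -15.0° → command heading 187.1°, groundspeed 135.1 kt
Leg 3: desired track 92.9°; wind correction -1.0° → command heading 91.9°, groundspeed 90.4 kt
Leg 4: desired track 261.2°; wind correction -2.3° → command heading 258.9°, groundspeed 160.7 kt
Leg 5: desired track 174.1°; wind correction -16.3° → command heading 157.8°, groundspeed 117.5 kt
Leg 6: desired track 343.7°; wind correction +15.7° → command heading 359.4°, groundspeed 130.7 kt

Leg 1: heading=129.4°, groundspeed=101.3 kt
Leg 2: heading=187.1°, groundspeed=135.1 kt
Leg 3: heading=91.9°, groundspeed=90.4 kt
Leg 4: heading=258.9°, groundspeed=160.7 kt
Leg 5: heading=157.8°, groundspeed=117.5 kt
Leg 6: heading=359.4°, groundspeed=130.7 kt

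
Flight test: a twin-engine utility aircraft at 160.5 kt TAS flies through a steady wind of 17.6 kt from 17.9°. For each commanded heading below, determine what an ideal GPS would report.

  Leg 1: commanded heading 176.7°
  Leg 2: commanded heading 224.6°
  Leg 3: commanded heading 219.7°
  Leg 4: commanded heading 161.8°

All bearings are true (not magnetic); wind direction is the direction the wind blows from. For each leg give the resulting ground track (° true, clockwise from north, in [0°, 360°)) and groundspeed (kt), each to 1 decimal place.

Leg 1: heading 176.7°; drift +2.1° → track 178.8°, groundspeed 177.0 kt
Leg 2: heading 224.6°; drift -2.6° → track 222.0°, groundspeed 176.4 kt
Leg 3: heading 219.7°; drift -2.1° → track 217.6°, groundspeed 177.0 kt
Leg 4: heading 161.8°; drift +3.4° → track 165.2°, groundspeed 175.0 kt

Leg 1: track=178.8°, groundspeed=177.0 kt
Leg 2: track=222.0°, groundspeed=176.4 kt
Leg 3: track=217.6°, groundspeed=177.0 kt
Leg 4: track=165.2°, groundspeed=175.0 kt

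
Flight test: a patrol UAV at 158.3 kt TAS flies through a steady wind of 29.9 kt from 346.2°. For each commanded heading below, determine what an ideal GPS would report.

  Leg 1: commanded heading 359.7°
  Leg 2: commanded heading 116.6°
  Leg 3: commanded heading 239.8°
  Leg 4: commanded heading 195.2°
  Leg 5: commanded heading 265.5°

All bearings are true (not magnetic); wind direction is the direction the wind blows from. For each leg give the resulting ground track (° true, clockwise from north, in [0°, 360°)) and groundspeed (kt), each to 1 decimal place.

Leg 1: track=2.8°, groundspeed=129.4 kt
Leg 2: track=123.9°, groundspeed=179.1 kt
Leg 3: track=230.0°, groundspeed=169.2 kt
Leg 4: track=190.7°, groundspeed=185.0 kt
Leg 5: track=254.6°, groundspeed=156.3 kt

Leg 1: heading 359.7°; drift +3.1° → track 2.8°, groundspeed 129.4 kt
Leg 2: heading 116.6°; drift +7.3° → track 123.9°, groundspeed 179.1 kt
Leg 3: heading 239.8°; drift -9.8° → track 230.0°, groundspeed 169.2 kt
Leg 4: heading 195.2°; drift -4.5° → track 190.7°, groundspeed 185.0 kt
Leg 5: heading 265.5°; drift -10.9° → track 254.6°, groundspeed 156.3 kt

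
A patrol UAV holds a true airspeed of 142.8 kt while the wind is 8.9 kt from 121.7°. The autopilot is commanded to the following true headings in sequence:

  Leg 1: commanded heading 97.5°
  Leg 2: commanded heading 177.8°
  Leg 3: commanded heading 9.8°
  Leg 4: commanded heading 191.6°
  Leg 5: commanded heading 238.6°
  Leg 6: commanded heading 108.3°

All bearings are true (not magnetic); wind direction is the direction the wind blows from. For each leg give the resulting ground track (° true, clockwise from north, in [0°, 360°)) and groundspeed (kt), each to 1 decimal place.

Leg 1: track=95.9°, groundspeed=134.7 kt
Leg 2: track=180.9°, groundspeed=138.0 kt
Leg 3: track=6.6°, groundspeed=146.4 kt
Leg 4: track=195.0°, groundspeed=140.0 kt
Leg 5: track=241.7°, groundspeed=147.0 kt
Leg 6: track=107.4°, groundspeed=134.2 kt

Leg 1: heading 97.5°; drift -1.6° → track 95.9°, groundspeed 134.7 kt
Leg 2: heading 177.8°; drift +3.1° → track 180.9°, groundspeed 138.0 kt
Leg 3: heading 9.8°; drift -3.2° → track 6.6°, groundspeed 146.4 kt
Leg 4: heading 191.6°; drift +3.4° → track 195.0°, groundspeed 140.0 kt
Leg 5: heading 238.6°; drift +3.1° → track 241.7°, groundspeed 147.0 kt
Leg 6: heading 108.3°; drift -0.9° → track 107.4°, groundspeed 134.2 kt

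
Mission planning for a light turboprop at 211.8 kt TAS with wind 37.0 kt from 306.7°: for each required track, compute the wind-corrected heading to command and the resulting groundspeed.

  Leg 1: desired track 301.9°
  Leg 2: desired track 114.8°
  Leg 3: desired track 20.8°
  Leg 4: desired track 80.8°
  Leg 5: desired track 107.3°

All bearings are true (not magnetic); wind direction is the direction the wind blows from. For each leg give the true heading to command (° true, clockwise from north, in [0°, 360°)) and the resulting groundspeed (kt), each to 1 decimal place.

Leg 1: desired track 301.9°; wind correction +0.8° → command heading 302.7°, groundspeed 174.9 kt
Leg 2: desired track 114.8°; wind correction -2.1° → command heading 112.7°, groundspeed 247.9 kt
Leg 3: desired track 20.8°; wind correction -9.7° → command heading 11.1°, groundspeed 198.7 kt
Leg 4: desired track 80.8°; wind correction -7.2° → command heading 73.6°, groundspeed 235.9 kt
Leg 5: desired track 107.3°; wind correction -3.3° → command heading 104.0°, groundspeed 246.3 kt

Leg 1: heading=302.7°, groundspeed=174.9 kt
Leg 2: heading=112.7°, groundspeed=247.9 kt
Leg 3: heading=11.1°, groundspeed=198.7 kt
Leg 4: heading=73.6°, groundspeed=235.9 kt
Leg 5: heading=104.0°, groundspeed=246.3 kt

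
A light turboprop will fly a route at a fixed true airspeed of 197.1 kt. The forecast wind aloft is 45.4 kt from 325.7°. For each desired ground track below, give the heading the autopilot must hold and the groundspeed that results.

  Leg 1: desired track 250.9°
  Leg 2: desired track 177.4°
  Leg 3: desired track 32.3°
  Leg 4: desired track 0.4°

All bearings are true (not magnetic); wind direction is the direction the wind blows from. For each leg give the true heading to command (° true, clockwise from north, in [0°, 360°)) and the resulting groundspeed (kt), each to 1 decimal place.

Leg 1: heading=263.7°, groundspeed=180.3 kt
Leg 2: heading=184.4°, groundspeed=234.3 kt
Leg 3: heading=20.1°, groundspeed=174.6 kt
Leg 4: heading=352.9°, groundspeed=158.1 kt

Leg 1: desired track 250.9°; wind correction +12.8° → command heading 263.7°, groundspeed 180.3 kt
Leg 2: desired track 177.4°; wind correction +7.0° → command heading 184.4°, groundspeed 234.3 kt
Leg 3: desired track 32.3°; wind correction -12.2° → command heading 20.1°, groundspeed 174.6 kt
Leg 4: desired track 0.4°; wind correction -7.5° → command heading 352.9°, groundspeed 158.1 kt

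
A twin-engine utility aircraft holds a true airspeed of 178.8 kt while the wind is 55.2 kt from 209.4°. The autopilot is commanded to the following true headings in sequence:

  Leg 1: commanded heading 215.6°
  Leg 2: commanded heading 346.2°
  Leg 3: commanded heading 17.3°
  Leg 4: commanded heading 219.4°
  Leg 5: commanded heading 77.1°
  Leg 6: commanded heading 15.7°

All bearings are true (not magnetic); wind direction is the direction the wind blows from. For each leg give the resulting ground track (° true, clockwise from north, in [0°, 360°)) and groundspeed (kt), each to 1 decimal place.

Leg 1: track=218.4°, groundspeed=124.1 kt
Leg 2: track=356.0°, groundspeed=222.3 kt
Leg 3: track=20.1°, groundspeed=233.1 kt
Leg 4: track=223.8°, groundspeed=124.8 kt
Leg 5: track=66.4°, groundspeed=219.8 kt
Leg 6: track=18.9°, groundspeed=232.8 kt

Leg 1: heading 215.6°; drift +2.8° → track 218.4°, groundspeed 124.1 kt
Leg 2: heading 346.2°; drift +9.8° → track 356.0°, groundspeed 222.3 kt
Leg 3: heading 17.3°; drift +2.8° → track 20.1°, groundspeed 233.1 kt
Leg 4: heading 219.4°; drift +4.4° → track 223.8°, groundspeed 124.8 kt
Leg 5: heading 77.1°; drift -10.7° → track 66.4°, groundspeed 219.8 kt
Leg 6: heading 15.7°; drift +3.2° → track 18.9°, groundspeed 232.8 kt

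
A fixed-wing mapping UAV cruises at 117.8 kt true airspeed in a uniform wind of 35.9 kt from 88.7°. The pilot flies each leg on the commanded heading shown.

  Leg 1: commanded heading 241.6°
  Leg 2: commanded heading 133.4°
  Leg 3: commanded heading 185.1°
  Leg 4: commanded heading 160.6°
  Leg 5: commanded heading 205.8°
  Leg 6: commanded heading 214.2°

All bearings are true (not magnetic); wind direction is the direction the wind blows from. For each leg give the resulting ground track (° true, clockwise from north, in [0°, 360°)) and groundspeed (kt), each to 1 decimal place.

Leg 1: track=247.8°, groundspeed=150.6 kt
Leg 2: track=148.7°, groundspeed=95.7 kt
Leg 3: track=201.4°, groundspeed=126.9 kt
Leg 4: track=178.3°, groundspeed=112.0 kt
Leg 5: track=219.2°, groundspeed=137.9 kt
Leg 6: track=226.1°, groundspeed=141.7 kt

Leg 1: heading 241.6°; drift +6.2° → track 247.8°, groundspeed 150.6 kt
Leg 2: heading 133.4°; drift +15.3° → track 148.7°, groundspeed 95.7 kt
Leg 3: heading 185.1°; drift +16.3° → track 201.4°, groundspeed 126.9 kt
Leg 4: heading 160.6°; drift +17.7° → track 178.3°, groundspeed 112.0 kt
Leg 5: heading 205.8°; drift +13.4° → track 219.2°, groundspeed 137.9 kt
Leg 6: heading 214.2°; drift +11.9° → track 226.1°, groundspeed 141.7 kt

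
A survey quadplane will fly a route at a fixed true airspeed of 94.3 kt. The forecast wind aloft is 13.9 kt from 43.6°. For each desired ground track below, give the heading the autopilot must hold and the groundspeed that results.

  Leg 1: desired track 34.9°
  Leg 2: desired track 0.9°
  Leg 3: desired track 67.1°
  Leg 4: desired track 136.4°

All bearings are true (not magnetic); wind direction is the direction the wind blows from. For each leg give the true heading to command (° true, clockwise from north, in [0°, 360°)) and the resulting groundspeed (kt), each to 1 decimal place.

Leg 1: desired track 34.9°; wind correction +1.3° → command heading 36.2°, groundspeed 80.5 kt
Leg 2: desired track 0.9°; wind correction +5.7° → command heading 6.6°, groundspeed 83.6 kt
Leg 3: desired track 67.1°; wind correction -3.4° → command heading 63.7°, groundspeed 81.4 kt
Leg 4: desired track 136.4°; wind correction -8.5° → command heading 127.9°, groundspeed 94.0 kt

Leg 1: heading=36.2°, groundspeed=80.5 kt
Leg 2: heading=6.6°, groundspeed=83.6 kt
Leg 3: heading=63.7°, groundspeed=81.4 kt
Leg 4: heading=127.9°, groundspeed=94.0 kt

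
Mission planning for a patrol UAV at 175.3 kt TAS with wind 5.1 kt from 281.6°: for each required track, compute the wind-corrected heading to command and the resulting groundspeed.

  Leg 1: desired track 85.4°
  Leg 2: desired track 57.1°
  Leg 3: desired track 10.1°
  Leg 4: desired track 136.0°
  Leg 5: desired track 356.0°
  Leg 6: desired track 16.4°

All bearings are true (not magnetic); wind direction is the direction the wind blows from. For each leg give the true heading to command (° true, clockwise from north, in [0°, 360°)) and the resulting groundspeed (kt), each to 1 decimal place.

Leg 1: heading=84.9°, groundspeed=180.2 kt
Leg 2: heading=55.9°, groundspeed=178.9 kt
Leg 3: heading=8.4°, groundspeed=175.1 kt
Leg 4: heading=136.9°, groundspeed=179.5 kt
Leg 5: heading=354.4°, groundspeed=173.9 kt
Leg 6: heading=14.7°, groundspeed=175.7 kt

Leg 1: desired track 85.4°; wind correction -0.5° → command heading 84.9°, groundspeed 180.2 kt
Leg 2: desired track 57.1°; wind correction -1.2° → command heading 55.9°, groundspeed 178.9 kt
Leg 3: desired track 10.1°; wind correction -1.7° → command heading 8.4°, groundspeed 175.1 kt
Leg 4: desired track 136.0°; wind correction +0.9° → command heading 136.9°, groundspeed 179.5 kt
Leg 5: desired track 356.0°; wind correction -1.6° → command heading 354.4°, groundspeed 173.9 kt
Leg 6: desired track 16.4°; wind correction -1.7° → command heading 14.7°, groundspeed 175.7 kt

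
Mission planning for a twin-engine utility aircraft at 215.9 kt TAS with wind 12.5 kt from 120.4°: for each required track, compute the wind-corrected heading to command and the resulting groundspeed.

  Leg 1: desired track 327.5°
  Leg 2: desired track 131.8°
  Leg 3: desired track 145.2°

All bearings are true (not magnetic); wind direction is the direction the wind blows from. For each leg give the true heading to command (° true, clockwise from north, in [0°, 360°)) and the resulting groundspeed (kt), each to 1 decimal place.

Leg 1: desired track 327.5°; wind correction +1.5° → command heading 329.0°, groundspeed 227.0 kt
Leg 2: desired track 131.8°; wind correction -0.7° → command heading 131.1°, groundspeed 203.6 kt
Leg 3: desired track 145.2°; wind correction -1.4° → command heading 143.8°, groundspeed 204.5 kt

Leg 1: heading=329.0°, groundspeed=227.0 kt
Leg 2: heading=131.1°, groundspeed=203.6 kt
Leg 3: heading=143.8°, groundspeed=204.5 kt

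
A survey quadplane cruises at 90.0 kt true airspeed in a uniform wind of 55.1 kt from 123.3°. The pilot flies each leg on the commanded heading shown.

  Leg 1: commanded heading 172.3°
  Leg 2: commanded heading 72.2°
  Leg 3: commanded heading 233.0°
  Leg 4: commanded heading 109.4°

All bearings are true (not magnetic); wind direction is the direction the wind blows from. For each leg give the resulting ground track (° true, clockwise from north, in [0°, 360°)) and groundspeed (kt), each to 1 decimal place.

Leg 1: heading 172.3°; drift +37.7° → track 210.0°, groundspeed 68.0 kt
Leg 2: heading 72.2°; drift -37.7° → track 34.5°, groundspeed 70.1 kt
Leg 3: heading 233.0°; drift +25.5° → track 258.5°, groundspeed 120.3 kt
Leg 4: heading 109.4°; drift -19.9° → track 89.5°, groundspeed 38.8 kt

Leg 1: track=210.0°, groundspeed=68.0 kt
Leg 2: track=34.5°, groundspeed=70.1 kt
Leg 3: track=258.5°, groundspeed=120.3 kt
Leg 4: track=89.5°, groundspeed=38.8 kt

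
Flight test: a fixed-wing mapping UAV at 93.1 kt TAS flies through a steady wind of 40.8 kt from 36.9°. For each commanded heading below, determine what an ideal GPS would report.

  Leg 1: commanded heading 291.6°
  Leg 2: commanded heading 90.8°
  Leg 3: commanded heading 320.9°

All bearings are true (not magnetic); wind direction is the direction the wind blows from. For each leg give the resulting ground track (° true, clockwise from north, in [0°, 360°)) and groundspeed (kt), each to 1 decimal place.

Leg 1: heading 291.6°; drift -20.8° → track 270.8°, groundspeed 111.1 kt
Leg 2: heading 90.8°; drift +25.5° → track 116.3°, groundspeed 76.5 kt
Leg 3: heading 320.9°; drift -25.4° → track 295.5°, groundspeed 92.2 kt

Leg 1: track=270.8°, groundspeed=111.1 kt
Leg 2: track=116.3°, groundspeed=76.5 kt
Leg 3: track=295.5°, groundspeed=92.2 kt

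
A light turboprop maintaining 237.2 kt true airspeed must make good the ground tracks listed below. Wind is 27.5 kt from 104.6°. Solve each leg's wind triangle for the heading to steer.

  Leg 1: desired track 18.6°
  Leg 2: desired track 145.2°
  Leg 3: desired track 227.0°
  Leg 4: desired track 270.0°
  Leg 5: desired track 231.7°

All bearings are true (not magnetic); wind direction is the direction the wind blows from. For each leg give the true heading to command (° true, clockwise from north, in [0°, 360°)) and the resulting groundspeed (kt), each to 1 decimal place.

Leg 1: desired track 18.6°; wind correction +6.6° → command heading 25.2°, groundspeed 233.7 kt
Leg 2: desired track 145.2°; wind correction -4.3° → command heading 140.9°, groundspeed 215.6 kt
Leg 3: desired track 227.0°; wind correction -5.6° → command heading 221.4°, groundspeed 250.8 kt
Leg 4: desired track 270.0°; wind correction -1.7° → command heading 268.3°, groundspeed 263.7 kt
Leg 5: desired track 231.7°; wind correction -5.3° → command heading 226.4°, groundspeed 252.8 kt

Leg 1: heading=25.2°, groundspeed=233.7 kt
Leg 2: heading=140.9°, groundspeed=215.6 kt
Leg 3: heading=221.4°, groundspeed=250.8 kt
Leg 4: heading=268.3°, groundspeed=263.7 kt
Leg 5: heading=226.4°, groundspeed=252.8 kt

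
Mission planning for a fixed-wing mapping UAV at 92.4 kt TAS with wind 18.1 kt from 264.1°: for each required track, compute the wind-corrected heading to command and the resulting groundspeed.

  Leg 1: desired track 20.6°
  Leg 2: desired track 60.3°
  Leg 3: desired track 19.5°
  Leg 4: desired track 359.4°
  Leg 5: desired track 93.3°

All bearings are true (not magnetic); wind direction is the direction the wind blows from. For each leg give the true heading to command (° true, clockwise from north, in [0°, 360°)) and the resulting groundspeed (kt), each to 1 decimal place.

Leg 1: heading=10.5°, groundspeed=99.0 kt
Leg 2: heading=55.8°, groundspeed=108.7 kt
Leg 3: heading=9.3°, groundspeed=98.7 kt
Leg 4: heading=348.2°, groundspeed=92.3 kt
Leg 5: heading=95.1°, groundspeed=110.2 kt

Leg 1: desired track 20.6°; wind correction -10.1° → command heading 10.5°, groundspeed 99.0 kt
Leg 2: desired track 60.3°; wind correction -4.5° → command heading 55.8°, groundspeed 108.7 kt
Leg 3: desired track 19.5°; wind correction -10.2° → command heading 9.3°, groundspeed 98.7 kt
Leg 4: desired track 359.4°; wind correction -11.2° → command heading 348.2°, groundspeed 92.3 kt
Leg 5: desired track 93.3°; wind correction +1.8° → command heading 95.1°, groundspeed 110.2 kt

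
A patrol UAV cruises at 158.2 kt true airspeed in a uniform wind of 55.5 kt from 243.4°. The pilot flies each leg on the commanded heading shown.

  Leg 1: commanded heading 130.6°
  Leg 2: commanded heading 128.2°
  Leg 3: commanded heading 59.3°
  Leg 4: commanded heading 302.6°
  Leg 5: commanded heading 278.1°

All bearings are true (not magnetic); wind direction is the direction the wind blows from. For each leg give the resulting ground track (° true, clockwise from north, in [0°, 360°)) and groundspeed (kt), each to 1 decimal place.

Leg 1: track=114.7°, groundspeed=186.8 kt
Leg 2: track=112.8°, groundspeed=188.6 kt
Leg 3: track=60.4°, groundspeed=213.6 kt
Leg 4: track=322.8°, groundspeed=138.3 kt
Leg 5: track=293.8°, groundspeed=116.9 kt

Leg 1: heading 130.6°; drift -15.9° → track 114.7°, groundspeed 186.8 kt
Leg 2: heading 128.2°; drift -15.4° → track 112.8°, groundspeed 188.6 kt
Leg 3: heading 59.3°; drift +1.1° → track 60.4°, groundspeed 213.6 kt
Leg 4: heading 302.6°; drift +20.2° → track 322.8°, groundspeed 138.3 kt
Leg 5: heading 278.1°; drift +15.7° → track 293.8°, groundspeed 116.9 kt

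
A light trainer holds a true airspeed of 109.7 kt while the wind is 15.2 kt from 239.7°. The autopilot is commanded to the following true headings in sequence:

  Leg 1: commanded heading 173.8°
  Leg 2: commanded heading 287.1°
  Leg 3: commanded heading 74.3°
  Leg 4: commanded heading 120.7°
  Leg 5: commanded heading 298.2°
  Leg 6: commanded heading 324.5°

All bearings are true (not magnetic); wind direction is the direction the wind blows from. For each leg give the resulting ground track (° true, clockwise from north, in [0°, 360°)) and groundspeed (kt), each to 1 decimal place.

Leg 1: heading 173.8°; drift -7.6° → track 166.2°, groundspeed 104.4 kt
Leg 2: heading 287.1°; drift +6.4° → track 293.5°, groundspeed 100.0 kt
Leg 3: heading 74.3°; drift -1.8° → track 72.5°, groundspeed 124.5 kt
Leg 4: heading 120.7°; drift -6.5° → track 114.2°, groundspeed 117.8 kt
Leg 5: heading 298.2°; drift +7.3° → track 305.5°, groundspeed 102.6 kt
Leg 6: heading 324.5°; drift +8.0° → track 332.5°, groundspeed 109.4 kt

Leg 1: track=166.2°, groundspeed=104.4 kt
Leg 2: track=293.5°, groundspeed=100.0 kt
Leg 3: track=72.5°, groundspeed=124.5 kt
Leg 4: track=114.2°, groundspeed=117.8 kt
Leg 5: track=305.5°, groundspeed=102.6 kt
Leg 6: track=332.5°, groundspeed=109.4 kt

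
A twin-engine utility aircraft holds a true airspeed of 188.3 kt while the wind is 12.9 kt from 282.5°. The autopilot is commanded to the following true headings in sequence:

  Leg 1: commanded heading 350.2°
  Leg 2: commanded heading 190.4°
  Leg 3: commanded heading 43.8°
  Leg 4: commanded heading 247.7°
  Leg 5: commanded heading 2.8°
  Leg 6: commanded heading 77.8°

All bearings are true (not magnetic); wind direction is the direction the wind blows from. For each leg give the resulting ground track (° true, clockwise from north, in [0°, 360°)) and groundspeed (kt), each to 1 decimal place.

Leg 1: track=353.9°, groundspeed=183.8 kt
Leg 2: track=186.5°, groundspeed=189.2 kt
Leg 3: track=47.0°, groundspeed=195.3 kt
Leg 4: track=245.3°, groundspeed=177.9 kt
Leg 5: track=6.7°, groundspeed=186.6 kt
Leg 6: track=79.3°, groundspeed=200.1 kt

Leg 1: heading 350.2°; drift +3.7° → track 353.9°, groundspeed 183.8 kt
Leg 2: heading 190.4°; drift -3.9° → track 186.5°, groundspeed 189.2 kt
Leg 3: heading 43.8°; drift +3.2° → track 47.0°, groundspeed 195.3 kt
Leg 4: heading 247.7°; drift -2.4° → track 245.3°, groundspeed 177.9 kt
Leg 5: heading 2.8°; drift +3.9° → track 6.7°, groundspeed 186.6 kt
Leg 6: heading 77.8°; drift +1.5° → track 79.3°, groundspeed 200.1 kt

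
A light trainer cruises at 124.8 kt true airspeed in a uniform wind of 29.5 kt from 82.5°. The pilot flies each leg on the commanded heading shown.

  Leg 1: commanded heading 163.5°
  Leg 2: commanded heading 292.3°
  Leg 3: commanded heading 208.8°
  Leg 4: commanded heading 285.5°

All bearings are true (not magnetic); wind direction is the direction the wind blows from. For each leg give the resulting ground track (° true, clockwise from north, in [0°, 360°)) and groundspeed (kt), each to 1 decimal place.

Leg 1: track=177.1°, groundspeed=123.7 kt
Leg 2: track=286.7°, groundspeed=151.1 kt
Leg 3: track=218.3°, groundspeed=144.2 kt
Leg 4: track=281.2°, groundspeed=152.4 kt

Leg 1: heading 163.5°; drift +13.6° → track 177.1°, groundspeed 123.7 kt
Leg 2: heading 292.3°; drift -5.6° → track 286.7°, groundspeed 151.1 kt
Leg 3: heading 208.8°; drift +9.5° → track 218.3°, groundspeed 144.2 kt
Leg 4: heading 285.5°; drift -4.3° → track 281.2°, groundspeed 152.4 kt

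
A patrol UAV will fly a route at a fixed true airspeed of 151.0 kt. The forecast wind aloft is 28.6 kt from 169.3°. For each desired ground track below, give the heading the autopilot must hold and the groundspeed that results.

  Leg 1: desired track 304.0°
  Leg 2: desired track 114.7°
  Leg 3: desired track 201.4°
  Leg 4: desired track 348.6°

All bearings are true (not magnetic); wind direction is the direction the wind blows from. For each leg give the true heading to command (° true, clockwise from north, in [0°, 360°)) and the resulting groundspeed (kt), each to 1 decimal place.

Leg 1: desired track 304.0°; wind correction -7.7° → command heading 296.3°, groundspeed 169.7 kt
Leg 2: desired track 114.7°; wind correction +8.9° → command heading 123.6°, groundspeed 132.6 kt
Leg 3: desired track 201.4°; wind correction -5.8° → command heading 195.6°, groundspeed 126.0 kt
Leg 4: desired track 348.6°; wind correction -0.1° → command heading 348.5°, groundspeed 179.6 kt

Leg 1: heading=296.3°, groundspeed=169.7 kt
Leg 2: heading=123.6°, groundspeed=132.6 kt
Leg 3: heading=195.6°, groundspeed=126.0 kt
Leg 4: heading=348.5°, groundspeed=179.6 kt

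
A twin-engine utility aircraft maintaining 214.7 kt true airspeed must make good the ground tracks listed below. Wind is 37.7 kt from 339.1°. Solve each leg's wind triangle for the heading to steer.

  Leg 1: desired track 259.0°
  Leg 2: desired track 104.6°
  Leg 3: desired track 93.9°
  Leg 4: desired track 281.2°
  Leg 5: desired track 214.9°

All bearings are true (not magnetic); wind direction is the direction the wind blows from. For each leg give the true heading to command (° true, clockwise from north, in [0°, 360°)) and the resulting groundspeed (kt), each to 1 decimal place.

Leg 1: desired track 259.0°; wind correction +10.0° → command heading 269.0°, groundspeed 205.0 kt
Leg 2: desired track 104.6°; wind correction -8.2° → command heading 96.4°, groundspeed 234.4 kt
Leg 3: desired track 93.9°; wind correction -9.2° → command heading 84.7°, groundspeed 227.8 kt
Leg 4: desired track 281.2°; wind correction +8.6° → command heading 289.8°, groundspeed 192.3 kt
Leg 5: desired track 214.9°; wind correction +8.4° → command heading 223.3°, groundspeed 233.6 kt

Leg 1: heading=269.0°, groundspeed=205.0 kt
Leg 2: heading=96.4°, groundspeed=234.4 kt
Leg 3: heading=84.7°, groundspeed=227.8 kt
Leg 4: heading=289.8°, groundspeed=192.3 kt
Leg 5: heading=223.3°, groundspeed=233.6 kt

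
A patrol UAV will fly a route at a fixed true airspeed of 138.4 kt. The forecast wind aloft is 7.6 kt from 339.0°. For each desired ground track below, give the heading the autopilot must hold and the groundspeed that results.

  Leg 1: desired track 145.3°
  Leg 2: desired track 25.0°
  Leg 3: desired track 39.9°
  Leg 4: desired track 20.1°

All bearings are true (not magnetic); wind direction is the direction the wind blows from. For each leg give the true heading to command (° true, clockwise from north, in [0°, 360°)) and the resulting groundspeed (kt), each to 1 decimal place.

Leg 1: heading=144.6°, groundspeed=145.8 kt
Leg 2: heading=22.7°, groundspeed=133.0 kt
Leg 3: heading=37.1°, groundspeed=134.5 kt
Leg 4: heading=18.0°, groundspeed=132.6 kt

Leg 1: desired track 145.3°; wind correction -0.7° → command heading 144.6°, groundspeed 145.8 kt
Leg 2: desired track 25.0°; wind correction -2.3° → command heading 22.7°, groundspeed 133.0 kt
Leg 3: desired track 39.9°; wind correction -2.8° → command heading 37.1°, groundspeed 134.5 kt
Leg 4: desired track 20.1°; wind correction -2.1° → command heading 18.0°, groundspeed 132.6 kt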